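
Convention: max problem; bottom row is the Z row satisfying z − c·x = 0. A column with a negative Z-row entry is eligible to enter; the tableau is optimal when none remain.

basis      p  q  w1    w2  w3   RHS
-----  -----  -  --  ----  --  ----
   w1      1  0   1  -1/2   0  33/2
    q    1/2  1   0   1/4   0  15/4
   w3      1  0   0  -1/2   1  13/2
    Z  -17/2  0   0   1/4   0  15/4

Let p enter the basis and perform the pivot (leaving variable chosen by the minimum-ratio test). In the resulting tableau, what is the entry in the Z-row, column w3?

17/2

Ratio test on column p — row 1: (33/2)/1 = 33/2; row 2: (15/4)/(1/2) = 15/2; row 3: (13/2)/1 = 13/2. Minimum is 13/2 at row 3 (w3 leaves); pivot element 1.
Divide row 3 by 1; eliminate column p from the other rows.
Z-row update in column w3: 0 − (-17/2)·1 = 17/2.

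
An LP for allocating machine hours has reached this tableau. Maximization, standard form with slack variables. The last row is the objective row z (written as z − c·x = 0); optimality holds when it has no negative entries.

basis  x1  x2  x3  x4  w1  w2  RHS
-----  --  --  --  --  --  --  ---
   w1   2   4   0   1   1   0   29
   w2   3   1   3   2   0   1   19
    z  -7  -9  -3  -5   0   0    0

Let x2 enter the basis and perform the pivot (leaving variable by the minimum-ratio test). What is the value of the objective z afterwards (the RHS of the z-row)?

Ratio test on column x2 — row 1: 29/4 = 29/4; row 2: 19/1 = 19. Minimum is 29/4 at row 1 (w1 leaves); pivot element 4.
Pivot on row 1; the z-row RHS becomes 0 − (-9)·(29/4) = 261/4.

261/4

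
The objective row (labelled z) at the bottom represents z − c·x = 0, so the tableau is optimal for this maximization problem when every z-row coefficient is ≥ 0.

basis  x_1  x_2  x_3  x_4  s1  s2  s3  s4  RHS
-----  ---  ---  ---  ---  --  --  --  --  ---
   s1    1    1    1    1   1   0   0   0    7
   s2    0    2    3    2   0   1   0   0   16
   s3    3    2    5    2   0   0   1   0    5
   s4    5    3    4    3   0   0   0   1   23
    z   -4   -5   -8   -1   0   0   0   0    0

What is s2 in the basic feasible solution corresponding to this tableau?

16

s2 is basic (row 2); its value is the RHS of that row, 16.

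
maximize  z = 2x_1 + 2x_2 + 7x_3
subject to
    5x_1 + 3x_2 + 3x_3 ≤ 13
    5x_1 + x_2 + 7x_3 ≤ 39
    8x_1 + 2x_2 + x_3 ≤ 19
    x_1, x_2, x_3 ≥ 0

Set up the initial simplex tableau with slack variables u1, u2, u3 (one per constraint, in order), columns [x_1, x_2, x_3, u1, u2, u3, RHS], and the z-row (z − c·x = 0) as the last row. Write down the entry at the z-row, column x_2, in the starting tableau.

-2

The z-row carries the negated objective coefficients: the x_2 entry is -2.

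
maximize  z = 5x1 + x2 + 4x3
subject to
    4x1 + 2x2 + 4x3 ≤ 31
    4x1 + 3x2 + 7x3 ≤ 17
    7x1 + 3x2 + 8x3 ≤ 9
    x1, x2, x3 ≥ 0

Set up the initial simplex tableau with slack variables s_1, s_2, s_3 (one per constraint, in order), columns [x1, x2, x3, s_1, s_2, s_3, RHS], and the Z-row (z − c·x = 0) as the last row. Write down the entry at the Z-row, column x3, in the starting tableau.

-4

The Z-row carries the negated objective coefficients: the x3 entry is -4.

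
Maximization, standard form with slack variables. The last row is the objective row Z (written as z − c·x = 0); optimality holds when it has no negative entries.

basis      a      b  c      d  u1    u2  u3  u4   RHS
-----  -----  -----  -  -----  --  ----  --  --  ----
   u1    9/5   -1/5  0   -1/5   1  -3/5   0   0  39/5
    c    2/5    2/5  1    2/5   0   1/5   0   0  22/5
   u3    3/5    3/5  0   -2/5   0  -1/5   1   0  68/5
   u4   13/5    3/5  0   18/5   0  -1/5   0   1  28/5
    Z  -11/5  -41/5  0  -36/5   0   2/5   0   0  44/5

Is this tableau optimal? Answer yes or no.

The Z-row has a negative entry -41/5 in column b, so it is not optimal.

no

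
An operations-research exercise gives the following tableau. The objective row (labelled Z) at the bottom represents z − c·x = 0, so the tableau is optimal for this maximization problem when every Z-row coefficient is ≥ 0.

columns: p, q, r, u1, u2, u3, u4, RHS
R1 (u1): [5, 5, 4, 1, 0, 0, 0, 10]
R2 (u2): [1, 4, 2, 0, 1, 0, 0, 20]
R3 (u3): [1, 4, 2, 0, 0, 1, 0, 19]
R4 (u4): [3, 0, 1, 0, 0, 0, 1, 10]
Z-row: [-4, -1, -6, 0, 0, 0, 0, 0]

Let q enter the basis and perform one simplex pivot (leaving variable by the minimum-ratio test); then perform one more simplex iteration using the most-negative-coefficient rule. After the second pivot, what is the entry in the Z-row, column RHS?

Ratio test on column q — row 1: 10/5 = 2; row 2: 20/4 = 5; row 3: 19/4 = 19/4; row 4: entry 0 ≤ 0. Minimum is 2 at row 1 (u1 leaves); pivot element 5.
Divide row 1 by 5; eliminate column q from the other rows.
Second iteration: most negative Z-row entry is -26/5 in column r, so r enters.
Ratio test on column r — row 1: 2/(4/5) = 5/2; row 2: entry -6/5 ≤ 0; row 3: entry -6/5 ≤ 0; row 4: 10/1 = 10. Minimum is 5/2 at row 1 (q leaves); pivot element 4/5.
Divide row 1 by 4/5; eliminate column r from the other rows.
After both pivots, the entry at the Z-row, column RHS is 15.

15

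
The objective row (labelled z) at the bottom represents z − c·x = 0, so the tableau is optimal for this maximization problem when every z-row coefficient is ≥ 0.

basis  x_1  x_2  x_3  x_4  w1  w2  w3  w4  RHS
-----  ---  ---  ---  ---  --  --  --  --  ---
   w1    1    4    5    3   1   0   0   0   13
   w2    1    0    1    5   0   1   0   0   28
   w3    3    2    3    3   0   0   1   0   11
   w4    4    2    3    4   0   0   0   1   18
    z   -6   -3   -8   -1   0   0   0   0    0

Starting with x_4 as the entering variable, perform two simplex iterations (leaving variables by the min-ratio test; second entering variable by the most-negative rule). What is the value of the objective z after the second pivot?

32/3

Ratio test on column x_4 — row 1: 13/3 = 13/3; row 2: 28/5 = 28/5; row 3: 11/3 = 11/3; row 4: 18/4 = 9/2. Minimum is 11/3 at row 3 (w3 leaves); pivot element 3.
Pivot on row 3; the z-row RHS becomes 0 − (-1)·(11/3) = 11/3.
Next entering variable (most negative z-row entry -7): x_3.
Ratio test on column x_3 — row 1: 2/2 = 1; row 2: entry -4 ≤ 0; row 3: (11/3)/1 = 11/3; row 4: entry -1 ≤ 0. Minimum is 1 at row 1 (w1 leaves); pivot element 2.
After the second pivot the z-row RHS is 11/3 − (-7)·1 = 32/3.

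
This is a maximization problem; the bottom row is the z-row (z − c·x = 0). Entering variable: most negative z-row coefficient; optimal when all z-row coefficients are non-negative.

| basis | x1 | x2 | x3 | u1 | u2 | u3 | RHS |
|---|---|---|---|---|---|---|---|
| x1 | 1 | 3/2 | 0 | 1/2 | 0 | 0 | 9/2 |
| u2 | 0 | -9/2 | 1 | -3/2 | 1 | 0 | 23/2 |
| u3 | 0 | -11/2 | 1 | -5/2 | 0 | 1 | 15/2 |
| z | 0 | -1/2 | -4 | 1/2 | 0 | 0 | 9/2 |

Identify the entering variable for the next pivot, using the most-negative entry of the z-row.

Negative z-row entries: x2: -1/2, x3: -4.
The most negative is -4 in column x3, so x3 enters.

x3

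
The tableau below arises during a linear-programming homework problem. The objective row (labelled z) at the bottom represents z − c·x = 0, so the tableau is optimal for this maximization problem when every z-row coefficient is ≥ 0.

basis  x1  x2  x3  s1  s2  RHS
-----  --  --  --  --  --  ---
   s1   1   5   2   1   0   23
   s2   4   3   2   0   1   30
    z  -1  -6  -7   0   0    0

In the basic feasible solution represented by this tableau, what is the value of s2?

s2 is basic (row 2); its value is the RHS of that row, 30.

30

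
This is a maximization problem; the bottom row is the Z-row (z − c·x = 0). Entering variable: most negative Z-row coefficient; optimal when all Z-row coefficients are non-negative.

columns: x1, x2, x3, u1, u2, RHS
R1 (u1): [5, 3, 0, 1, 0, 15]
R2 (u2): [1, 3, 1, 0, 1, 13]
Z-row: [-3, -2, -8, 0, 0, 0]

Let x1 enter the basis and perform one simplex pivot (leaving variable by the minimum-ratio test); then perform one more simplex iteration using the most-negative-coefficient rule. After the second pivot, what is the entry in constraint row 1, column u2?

Ratio test on column x1 — row 1: 15/5 = 3; row 2: 13/1 = 13. Minimum is 3 at row 1 (u1 leaves); pivot element 5.
Divide row 1 by 5; eliminate column x1 from the other rows.
Second iteration: most negative Z-row entry is -8 in column x3, so x3 enters.
Ratio test on column x3 — row 1: entry 0 ≤ 0; row 2: 10/1 = 10. Minimum is 10 at row 2 (u2 leaves); pivot element 1.
Divide row 2 by 1; eliminate column x3 from the other rows.
After both pivots, the entry at constraint row 1, column u2 is 0.

0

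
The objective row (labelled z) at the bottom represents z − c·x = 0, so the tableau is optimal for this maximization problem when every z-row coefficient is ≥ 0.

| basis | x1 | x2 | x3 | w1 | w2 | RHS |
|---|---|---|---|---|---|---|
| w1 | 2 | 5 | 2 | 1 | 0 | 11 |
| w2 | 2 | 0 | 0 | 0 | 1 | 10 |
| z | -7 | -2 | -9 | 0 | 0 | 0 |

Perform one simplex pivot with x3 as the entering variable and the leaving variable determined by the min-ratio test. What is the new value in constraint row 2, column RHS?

10

Ratio test on column x3 — row 1: 11/2 = 11/2; row 2: entry 0 ≤ 0. Minimum is 11/2 at row 1 (w1 leaves); pivot element 2.
Divide row 1 by 2; eliminate column x3 from the other rows.
Row 2 update in column RHS: 10 − 0·(11/2) = 10.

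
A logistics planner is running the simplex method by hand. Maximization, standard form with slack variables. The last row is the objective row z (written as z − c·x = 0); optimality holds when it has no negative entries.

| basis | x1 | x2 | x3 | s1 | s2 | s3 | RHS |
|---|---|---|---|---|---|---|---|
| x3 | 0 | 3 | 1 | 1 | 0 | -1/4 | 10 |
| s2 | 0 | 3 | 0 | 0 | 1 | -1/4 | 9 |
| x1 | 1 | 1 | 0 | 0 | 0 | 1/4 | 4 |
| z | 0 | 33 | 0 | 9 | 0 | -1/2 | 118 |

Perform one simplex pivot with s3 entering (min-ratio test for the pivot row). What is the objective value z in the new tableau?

Ratio test on column s3 — row 1: entry -1/4 ≤ 0; row 2: entry -1/4 ≤ 0; row 3: 4/(1/4) = 16. Minimum is 16 at row 3 (x1 leaves); pivot element 1/4.
Pivot on row 3; the z-row RHS becomes 118 − (-1/2)·16 = 126.

126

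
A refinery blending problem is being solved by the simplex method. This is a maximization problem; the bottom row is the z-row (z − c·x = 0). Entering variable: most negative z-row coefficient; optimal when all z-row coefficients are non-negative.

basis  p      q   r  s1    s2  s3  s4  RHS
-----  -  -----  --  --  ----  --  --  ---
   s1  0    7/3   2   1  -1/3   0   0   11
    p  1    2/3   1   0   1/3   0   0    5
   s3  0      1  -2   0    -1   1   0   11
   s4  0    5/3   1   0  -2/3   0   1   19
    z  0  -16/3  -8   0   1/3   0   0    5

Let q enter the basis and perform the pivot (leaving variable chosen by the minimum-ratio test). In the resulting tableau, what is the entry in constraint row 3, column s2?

-6/7

Ratio test on column q — row 1: 11/(7/3) = 33/7; row 2: 5/(2/3) = 15/2; row 3: 11/1 = 11; row 4: 19/(5/3) = 57/5. Minimum is 33/7 at row 1 (s1 leaves); pivot element 7/3.
Divide row 1 by 7/3; eliminate column q from the other rows.
Row 3 update in column s2: -1 − 1·(-1/7) = -6/7.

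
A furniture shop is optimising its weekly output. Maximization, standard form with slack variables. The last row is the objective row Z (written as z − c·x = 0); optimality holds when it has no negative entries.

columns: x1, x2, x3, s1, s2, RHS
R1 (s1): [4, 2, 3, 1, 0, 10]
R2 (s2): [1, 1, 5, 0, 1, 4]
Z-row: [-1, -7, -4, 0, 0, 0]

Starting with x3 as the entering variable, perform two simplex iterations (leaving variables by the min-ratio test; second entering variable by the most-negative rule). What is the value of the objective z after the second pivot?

Ratio test on column x3 — row 1: 10/3 = 10/3; row 2: 4/5 = 4/5. Minimum is 4/5 at row 2 (s2 leaves); pivot element 5.
Pivot on row 2; the Z-row RHS becomes 0 − (-4)·(4/5) = 16/5.
Next entering variable (most negative Z-row entry -31/5): x2.
Ratio test on column x2 — row 1: (38/5)/(7/5) = 38/7; row 2: (4/5)/(1/5) = 4. Minimum is 4 at row 2 (x3 leaves); pivot element 1/5.
After the second pivot the Z-row RHS is 16/5 − (-31/5)·4 = 28.

28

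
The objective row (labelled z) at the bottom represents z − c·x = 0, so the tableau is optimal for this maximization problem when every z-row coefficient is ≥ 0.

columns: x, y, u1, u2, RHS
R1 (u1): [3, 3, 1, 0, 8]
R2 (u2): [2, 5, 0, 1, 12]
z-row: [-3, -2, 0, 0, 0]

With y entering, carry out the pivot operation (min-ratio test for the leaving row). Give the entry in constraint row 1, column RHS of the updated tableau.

4/5

Ratio test on column y — row 1: 8/3 = 8/3; row 2: 12/5 = 12/5. Minimum is 12/5 at row 2 (u2 leaves); pivot element 5.
Divide row 2 by 5; eliminate column y from the other rows.
Row 1 update in column RHS: 8 − 3·(12/5) = 4/5.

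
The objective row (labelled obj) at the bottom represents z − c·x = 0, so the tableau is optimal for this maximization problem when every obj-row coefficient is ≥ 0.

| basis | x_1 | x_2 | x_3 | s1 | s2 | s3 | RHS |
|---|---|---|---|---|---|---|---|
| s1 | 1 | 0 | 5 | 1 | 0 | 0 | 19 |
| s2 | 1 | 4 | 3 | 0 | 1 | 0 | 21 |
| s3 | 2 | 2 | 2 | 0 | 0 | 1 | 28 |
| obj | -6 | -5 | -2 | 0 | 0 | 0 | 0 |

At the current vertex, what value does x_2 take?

x_2 is not in the basis, so in the current basic feasible solution x_2 = 0.

0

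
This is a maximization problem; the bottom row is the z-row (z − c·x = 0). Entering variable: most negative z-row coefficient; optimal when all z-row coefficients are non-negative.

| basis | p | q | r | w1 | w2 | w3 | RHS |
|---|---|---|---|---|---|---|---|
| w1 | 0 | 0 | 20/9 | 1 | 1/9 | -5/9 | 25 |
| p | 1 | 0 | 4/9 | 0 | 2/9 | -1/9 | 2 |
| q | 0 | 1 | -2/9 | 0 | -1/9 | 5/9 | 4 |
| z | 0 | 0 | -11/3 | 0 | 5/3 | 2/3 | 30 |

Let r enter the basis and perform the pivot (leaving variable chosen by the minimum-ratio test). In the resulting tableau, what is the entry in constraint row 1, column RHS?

Ratio test on column r — row 1: 25/(20/9) = 45/4; row 2: 2/(4/9) = 9/2; row 3: entry -2/9 ≤ 0. Minimum is 9/2 at row 2 (p leaves); pivot element 4/9.
Divide row 2 by 4/9; eliminate column r from the other rows.
Row 1 update in column RHS: 25 − (20/9)·(9/2) = 15.

15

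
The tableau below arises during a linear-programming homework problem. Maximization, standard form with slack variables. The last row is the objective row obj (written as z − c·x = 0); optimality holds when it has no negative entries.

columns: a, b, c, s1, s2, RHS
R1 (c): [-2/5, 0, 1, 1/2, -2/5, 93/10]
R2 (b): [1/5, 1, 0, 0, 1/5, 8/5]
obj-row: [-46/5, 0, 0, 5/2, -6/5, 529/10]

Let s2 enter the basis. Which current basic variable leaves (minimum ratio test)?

b

Column s2 entries and ratios — c: -2/5 ≤ 0, skip; b: (8/5)/(1/5) = 8.
Smallest ratio is 8 in the row of b, so b leaves.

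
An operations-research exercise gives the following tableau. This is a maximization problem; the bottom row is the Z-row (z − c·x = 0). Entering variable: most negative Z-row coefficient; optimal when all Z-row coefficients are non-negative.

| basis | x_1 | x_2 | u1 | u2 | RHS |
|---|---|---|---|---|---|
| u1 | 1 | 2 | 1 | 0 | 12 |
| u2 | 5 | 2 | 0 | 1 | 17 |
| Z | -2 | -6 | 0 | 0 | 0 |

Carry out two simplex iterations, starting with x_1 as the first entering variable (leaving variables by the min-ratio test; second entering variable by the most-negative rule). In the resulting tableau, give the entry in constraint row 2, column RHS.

Ratio test on column x_1 — row 1: 12/1 = 12; row 2: 17/5 = 17/5. Minimum is 17/5 at row 2 (u2 leaves); pivot element 5.
Divide row 2 by 5; eliminate column x_1 from the other rows.
Second iteration: most negative Z-row entry is -26/5 in column x_2, so x_2 enters.
Ratio test on column x_2 — row 1: (43/5)/(8/5) = 43/8; row 2: (17/5)/(2/5) = 17/2. Minimum is 43/8 at row 1 (u1 leaves); pivot element 8/5.
Divide row 1 by 8/5; eliminate column x_2 from the other rows.
After both pivots, the entry at constraint row 2, column RHS is 5/4.

5/4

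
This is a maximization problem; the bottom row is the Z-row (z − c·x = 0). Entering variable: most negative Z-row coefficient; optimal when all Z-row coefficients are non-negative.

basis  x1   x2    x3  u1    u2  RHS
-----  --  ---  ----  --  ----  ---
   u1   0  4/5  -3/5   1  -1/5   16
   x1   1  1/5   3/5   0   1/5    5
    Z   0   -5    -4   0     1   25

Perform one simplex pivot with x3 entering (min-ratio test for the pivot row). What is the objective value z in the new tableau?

175/3

Ratio test on column x3 — row 1: entry -3/5 ≤ 0; row 2: 5/(3/5) = 25/3. Minimum is 25/3 at row 2 (x1 leaves); pivot element 3/5.
Pivot on row 2; the Z-row RHS becomes 25 − (-4)·(25/3) = 175/3.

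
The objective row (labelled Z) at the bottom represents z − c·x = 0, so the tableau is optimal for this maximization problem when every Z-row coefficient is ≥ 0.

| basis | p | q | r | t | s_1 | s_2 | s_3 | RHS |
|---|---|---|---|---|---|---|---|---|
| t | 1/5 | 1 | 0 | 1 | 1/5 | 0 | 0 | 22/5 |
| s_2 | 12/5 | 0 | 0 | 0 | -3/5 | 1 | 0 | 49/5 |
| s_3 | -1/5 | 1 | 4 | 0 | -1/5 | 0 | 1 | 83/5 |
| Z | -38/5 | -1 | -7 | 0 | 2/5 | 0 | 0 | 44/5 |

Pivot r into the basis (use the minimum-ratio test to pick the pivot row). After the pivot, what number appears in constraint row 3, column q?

1/4

Ratio test on column r — row 1: entry 0 ≤ 0; row 2: entry 0 ≤ 0; row 3: (83/5)/4 = 83/20. Minimum is 83/20 at row 3 (s_3 leaves); pivot element 4.
Divide row 3 by 4; eliminate column r from the other rows.
In the new row 3, the q entry is the old entry divided by the pivot: 1/4 = 1/4.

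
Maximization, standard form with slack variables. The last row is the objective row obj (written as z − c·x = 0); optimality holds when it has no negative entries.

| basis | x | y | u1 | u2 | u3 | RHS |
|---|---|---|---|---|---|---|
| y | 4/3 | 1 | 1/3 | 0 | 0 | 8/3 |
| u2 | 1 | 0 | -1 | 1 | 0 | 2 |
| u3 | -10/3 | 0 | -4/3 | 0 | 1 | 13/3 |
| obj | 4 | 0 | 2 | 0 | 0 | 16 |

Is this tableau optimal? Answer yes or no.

Every obj-row coefficient is ≥ 0, so the tableau is optimal.

yes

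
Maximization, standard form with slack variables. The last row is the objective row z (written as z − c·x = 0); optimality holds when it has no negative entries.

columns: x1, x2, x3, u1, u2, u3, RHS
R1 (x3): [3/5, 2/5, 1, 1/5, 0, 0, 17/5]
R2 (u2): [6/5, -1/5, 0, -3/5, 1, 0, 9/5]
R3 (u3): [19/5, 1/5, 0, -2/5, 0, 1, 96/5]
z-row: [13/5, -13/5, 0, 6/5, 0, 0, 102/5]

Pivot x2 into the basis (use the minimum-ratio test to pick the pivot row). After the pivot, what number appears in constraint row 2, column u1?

-1/2

Ratio test on column x2 — row 1: (17/5)/(2/5) = 17/2; row 2: entry -1/5 ≤ 0; row 3: (96/5)/(1/5) = 96. Minimum is 17/2 at row 1 (x3 leaves); pivot element 2/5.
Divide row 1 by 2/5; eliminate column x2 from the other rows.
Row 2 update in column u1: -3/5 − (-1/5)·(1/2) = -1/2.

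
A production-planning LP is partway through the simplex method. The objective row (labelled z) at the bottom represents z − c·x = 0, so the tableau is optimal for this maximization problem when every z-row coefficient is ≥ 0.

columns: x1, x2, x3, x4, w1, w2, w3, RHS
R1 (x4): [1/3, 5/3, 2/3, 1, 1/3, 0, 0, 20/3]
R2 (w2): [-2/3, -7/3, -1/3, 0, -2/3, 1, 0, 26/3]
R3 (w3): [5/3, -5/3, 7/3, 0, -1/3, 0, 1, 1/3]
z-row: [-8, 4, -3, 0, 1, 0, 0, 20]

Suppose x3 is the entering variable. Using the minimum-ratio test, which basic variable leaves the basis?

w3

Column x3 entries and ratios — x4: (20/3)/(2/3) = 10; w2: -1/3 ≤ 0, skip; w3: (1/3)/(7/3) = 1/7.
Smallest ratio is 1/7 in the row of w3, so w3 leaves.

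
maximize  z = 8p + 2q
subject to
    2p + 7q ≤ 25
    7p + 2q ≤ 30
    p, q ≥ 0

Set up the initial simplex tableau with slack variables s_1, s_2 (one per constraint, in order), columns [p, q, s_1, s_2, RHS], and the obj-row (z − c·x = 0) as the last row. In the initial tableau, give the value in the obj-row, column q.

The obj-row carries the negated objective coefficients: the q entry is -2.

-2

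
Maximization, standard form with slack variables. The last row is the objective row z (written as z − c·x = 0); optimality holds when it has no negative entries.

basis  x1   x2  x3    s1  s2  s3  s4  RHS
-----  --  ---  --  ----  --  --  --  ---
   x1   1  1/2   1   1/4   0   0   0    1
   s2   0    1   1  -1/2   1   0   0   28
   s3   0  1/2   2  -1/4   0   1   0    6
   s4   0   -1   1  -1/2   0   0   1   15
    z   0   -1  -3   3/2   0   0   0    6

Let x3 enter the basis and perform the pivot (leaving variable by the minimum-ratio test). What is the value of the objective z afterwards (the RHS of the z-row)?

9

Ratio test on column x3 — row 1: 1/1 = 1; row 2: 28/1 = 28; row 3: 6/2 = 3; row 4: 15/1 = 15. Minimum is 1 at row 1 (x1 leaves); pivot element 1.
Pivot on row 1; the z-row RHS becomes 6 − (-3)·1 = 9.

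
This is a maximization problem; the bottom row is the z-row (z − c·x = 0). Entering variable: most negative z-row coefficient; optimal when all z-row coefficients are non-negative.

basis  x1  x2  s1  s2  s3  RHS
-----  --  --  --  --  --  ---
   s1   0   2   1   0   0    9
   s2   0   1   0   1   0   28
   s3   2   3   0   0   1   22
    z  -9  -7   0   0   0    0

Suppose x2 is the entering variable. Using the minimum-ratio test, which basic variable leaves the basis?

s1

Column x2 entries and ratios — s1: 9/2 = 9/2; s2: 28/1 = 28; s3: 22/3 = 22/3.
Smallest ratio is 9/2 in the row of s1, so s1 leaves.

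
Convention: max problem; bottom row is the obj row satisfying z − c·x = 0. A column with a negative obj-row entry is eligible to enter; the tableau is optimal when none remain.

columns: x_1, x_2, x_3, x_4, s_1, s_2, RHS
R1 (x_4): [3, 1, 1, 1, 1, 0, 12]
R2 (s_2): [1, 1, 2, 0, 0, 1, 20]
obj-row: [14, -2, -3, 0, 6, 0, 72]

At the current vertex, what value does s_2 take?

20

s_2 is basic (row 2); its value is the RHS of that row, 20.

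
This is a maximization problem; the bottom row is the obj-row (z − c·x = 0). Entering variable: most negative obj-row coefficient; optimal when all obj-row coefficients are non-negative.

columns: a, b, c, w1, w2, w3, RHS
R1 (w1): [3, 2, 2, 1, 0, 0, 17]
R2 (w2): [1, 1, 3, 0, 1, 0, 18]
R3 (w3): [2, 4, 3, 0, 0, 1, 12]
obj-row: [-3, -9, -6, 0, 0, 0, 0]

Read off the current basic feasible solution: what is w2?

w2 is basic (row 2); its value is the RHS of that row, 18.

18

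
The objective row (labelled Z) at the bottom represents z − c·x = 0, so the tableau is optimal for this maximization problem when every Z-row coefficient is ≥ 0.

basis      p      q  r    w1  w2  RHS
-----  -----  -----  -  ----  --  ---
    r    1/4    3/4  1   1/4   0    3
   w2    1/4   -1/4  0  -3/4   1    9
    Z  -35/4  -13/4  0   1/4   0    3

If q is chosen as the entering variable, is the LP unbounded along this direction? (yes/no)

Column q has positive entries in row(s) 1, so the ratio test bounds it — not unbounded.

no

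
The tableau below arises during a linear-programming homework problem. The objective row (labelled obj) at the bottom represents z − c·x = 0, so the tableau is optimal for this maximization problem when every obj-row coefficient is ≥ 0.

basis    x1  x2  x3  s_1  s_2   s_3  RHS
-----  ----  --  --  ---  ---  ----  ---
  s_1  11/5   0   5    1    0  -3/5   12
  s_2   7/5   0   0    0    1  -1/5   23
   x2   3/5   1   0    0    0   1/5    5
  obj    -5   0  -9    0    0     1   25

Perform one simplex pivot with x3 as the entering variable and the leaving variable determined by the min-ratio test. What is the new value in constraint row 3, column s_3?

Ratio test on column x3 — row 1: 12/5 = 12/5; row 2: entry 0 ≤ 0; row 3: entry 0 ≤ 0. Minimum is 12/5 at row 1 (s_1 leaves); pivot element 5.
Divide row 1 by 5; eliminate column x3 from the other rows.
Row 3 update in column s_3: 1/5 − 0·(-3/25) = 1/5.

1/5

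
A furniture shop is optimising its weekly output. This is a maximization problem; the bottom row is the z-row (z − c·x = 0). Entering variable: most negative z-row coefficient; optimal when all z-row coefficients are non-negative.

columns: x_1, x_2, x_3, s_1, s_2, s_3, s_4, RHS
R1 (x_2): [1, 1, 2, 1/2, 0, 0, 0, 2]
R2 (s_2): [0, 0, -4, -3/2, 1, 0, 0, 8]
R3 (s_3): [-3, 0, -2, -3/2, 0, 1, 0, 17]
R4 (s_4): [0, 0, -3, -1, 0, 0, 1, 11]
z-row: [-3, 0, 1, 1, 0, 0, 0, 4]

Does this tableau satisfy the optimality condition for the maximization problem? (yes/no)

The z-row has a negative entry -3 in column x_1, so it is not optimal.

no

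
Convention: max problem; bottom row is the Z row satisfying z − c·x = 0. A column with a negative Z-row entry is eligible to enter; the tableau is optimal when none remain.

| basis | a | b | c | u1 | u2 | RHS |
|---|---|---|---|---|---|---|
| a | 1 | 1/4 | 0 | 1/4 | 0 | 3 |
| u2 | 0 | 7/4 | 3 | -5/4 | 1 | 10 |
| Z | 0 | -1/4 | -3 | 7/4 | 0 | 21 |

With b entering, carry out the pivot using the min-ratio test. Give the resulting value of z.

Ratio test on column b — row 1: 3/(1/4) = 12; row 2: 10/(7/4) = 40/7. Minimum is 40/7 at row 2 (u2 leaves); pivot element 7/4.
Pivot on row 2; the Z-row RHS becomes 21 − (-1/4)·(40/7) = 157/7.

157/7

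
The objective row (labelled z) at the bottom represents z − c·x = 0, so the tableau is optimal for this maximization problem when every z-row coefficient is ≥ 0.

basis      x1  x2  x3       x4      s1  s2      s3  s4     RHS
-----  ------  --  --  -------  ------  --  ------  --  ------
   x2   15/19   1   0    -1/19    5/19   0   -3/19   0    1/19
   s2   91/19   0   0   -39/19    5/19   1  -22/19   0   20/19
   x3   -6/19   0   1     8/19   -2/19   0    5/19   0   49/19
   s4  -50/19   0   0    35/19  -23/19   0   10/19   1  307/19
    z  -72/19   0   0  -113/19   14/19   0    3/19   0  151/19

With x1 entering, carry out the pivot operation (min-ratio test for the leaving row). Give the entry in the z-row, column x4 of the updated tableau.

Ratio test on column x1 — row 1: (1/19)/(15/19) = 1/15; row 2: (20/19)/(91/19) = 20/91; row 3: entry -6/19 ≤ 0; row 4: entry -50/19 ≤ 0. Minimum is 1/15 at row 1 (x2 leaves); pivot element 15/19.
Divide row 1 by 15/19; eliminate column x1 from the other rows.
z-row update in column x4: -113/19 − (-72/19)·(-1/15) = -31/5.

-31/5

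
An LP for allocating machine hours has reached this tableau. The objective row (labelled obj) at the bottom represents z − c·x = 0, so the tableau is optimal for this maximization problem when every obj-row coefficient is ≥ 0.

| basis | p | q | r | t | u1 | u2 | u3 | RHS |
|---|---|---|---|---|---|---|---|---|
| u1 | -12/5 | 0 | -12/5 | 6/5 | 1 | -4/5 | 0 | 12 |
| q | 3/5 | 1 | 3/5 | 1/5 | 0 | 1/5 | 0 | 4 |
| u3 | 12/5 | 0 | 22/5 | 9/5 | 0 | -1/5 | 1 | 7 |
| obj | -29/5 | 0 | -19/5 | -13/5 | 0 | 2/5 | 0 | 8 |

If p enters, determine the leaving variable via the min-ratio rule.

u3

Column p entries and ratios — u1: -12/5 ≤ 0, skip; q: 4/(3/5) = 20/3; u3: 7/(12/5) = 35/12.
Smallest ratio is 35/12 in the row of u3, so u3 leaves.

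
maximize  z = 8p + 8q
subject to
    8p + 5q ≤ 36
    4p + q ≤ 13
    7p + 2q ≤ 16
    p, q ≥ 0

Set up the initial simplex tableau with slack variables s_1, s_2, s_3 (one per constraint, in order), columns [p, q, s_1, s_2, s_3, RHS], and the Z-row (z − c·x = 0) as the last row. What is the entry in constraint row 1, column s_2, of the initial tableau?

0

Slack s_2 belongs to constraint 2; its column is the unit vector e_2, so the entry in row 1 is 0.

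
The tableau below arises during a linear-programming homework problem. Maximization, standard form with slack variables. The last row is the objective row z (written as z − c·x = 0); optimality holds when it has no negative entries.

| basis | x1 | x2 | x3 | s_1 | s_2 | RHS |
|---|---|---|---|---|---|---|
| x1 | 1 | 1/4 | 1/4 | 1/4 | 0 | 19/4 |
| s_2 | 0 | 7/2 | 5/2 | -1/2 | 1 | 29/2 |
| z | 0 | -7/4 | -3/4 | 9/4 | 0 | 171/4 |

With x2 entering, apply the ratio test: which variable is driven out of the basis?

s_2

Column x2 entries and ratios — x1: (19/4)/(1/4) = 19; s_2: (29/2)/(7/2) = 29/7.
Smallest ratio is 29/7 in the row of s_2, so s_2 leaves.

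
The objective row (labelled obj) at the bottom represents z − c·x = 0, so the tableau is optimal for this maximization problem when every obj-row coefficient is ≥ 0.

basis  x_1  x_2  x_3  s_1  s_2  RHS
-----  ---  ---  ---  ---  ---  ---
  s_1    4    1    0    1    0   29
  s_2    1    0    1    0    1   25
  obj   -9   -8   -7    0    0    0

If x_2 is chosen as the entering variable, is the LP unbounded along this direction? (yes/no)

Column x_2 has positive entries in row(s) 1, so the ratio test bounds it — not unbounded.

no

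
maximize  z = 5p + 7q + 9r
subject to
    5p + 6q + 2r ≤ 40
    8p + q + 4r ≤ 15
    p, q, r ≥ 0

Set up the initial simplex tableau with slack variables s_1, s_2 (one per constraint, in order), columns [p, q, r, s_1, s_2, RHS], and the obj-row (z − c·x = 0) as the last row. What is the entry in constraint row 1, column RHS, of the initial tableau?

40

The RHS of constraint 1 is b_1 = 40.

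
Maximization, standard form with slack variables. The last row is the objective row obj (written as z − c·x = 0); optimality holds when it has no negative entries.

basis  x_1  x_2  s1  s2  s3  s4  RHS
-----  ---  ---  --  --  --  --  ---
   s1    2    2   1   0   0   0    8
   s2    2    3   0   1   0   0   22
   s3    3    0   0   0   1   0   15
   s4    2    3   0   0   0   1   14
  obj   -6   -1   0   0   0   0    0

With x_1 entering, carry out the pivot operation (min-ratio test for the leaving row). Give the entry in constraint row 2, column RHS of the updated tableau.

Ratio test on column x_1 — row 1: 8/2 = 4; row 2: 22/2 = 11; row 3: 15/3 = 5; row 4: 14/2 = 7. Minimum is 4 at row 1 (s1 leaves); pivot element 2.
Divide row 1 by 2; eliminate column x_1 from the other rows.
Row 2 update in column RHS: 22 − 2·4 = 14.

14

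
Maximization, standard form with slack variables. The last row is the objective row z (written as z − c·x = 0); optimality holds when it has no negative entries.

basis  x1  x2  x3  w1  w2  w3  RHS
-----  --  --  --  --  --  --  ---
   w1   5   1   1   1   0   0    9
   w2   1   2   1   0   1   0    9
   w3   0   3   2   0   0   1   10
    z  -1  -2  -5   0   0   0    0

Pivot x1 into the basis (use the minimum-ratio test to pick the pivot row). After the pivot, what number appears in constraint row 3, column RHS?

Ratio test on column x1 — row 1: 9/5 = 9/5; row 2: 9/1 = 9; row 3: entry 0 ≤ 0. Minimum is 9/5 at row 1 (w1 leaves); pivot element 5.
Divide row 1 by 5; eliminate column x1 from the other rows.
Row 3 update in column RHS: 10 − 0·(9/5) = 10.

10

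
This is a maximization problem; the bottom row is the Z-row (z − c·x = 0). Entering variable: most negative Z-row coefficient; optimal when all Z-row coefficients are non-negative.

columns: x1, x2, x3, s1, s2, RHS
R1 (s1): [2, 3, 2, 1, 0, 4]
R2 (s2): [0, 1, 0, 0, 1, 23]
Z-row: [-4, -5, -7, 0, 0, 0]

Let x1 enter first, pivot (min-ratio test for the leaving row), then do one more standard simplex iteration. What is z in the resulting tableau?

14

Ratio test on column x1 — row 1: 4/2 = 2; row 2: entry 0 ≤ 0. Minimum is 2 at row 1 (s1 leaves); pivot element 2.
Pivot on row 1; the Z-row RHS becomes 0 − (-4)·2 = 8.
Next entering variable (most negative Z-row entry -3): x3.
Ratio test on column x3 — row 1: 2/1 = 2; row 2: entry 0 ≤ 0. Minimum is 2 at row 1 (x1 leaves); pivot element 1.
After the second pivot the Z-row RHS is 8 − (-3)·2 = 14.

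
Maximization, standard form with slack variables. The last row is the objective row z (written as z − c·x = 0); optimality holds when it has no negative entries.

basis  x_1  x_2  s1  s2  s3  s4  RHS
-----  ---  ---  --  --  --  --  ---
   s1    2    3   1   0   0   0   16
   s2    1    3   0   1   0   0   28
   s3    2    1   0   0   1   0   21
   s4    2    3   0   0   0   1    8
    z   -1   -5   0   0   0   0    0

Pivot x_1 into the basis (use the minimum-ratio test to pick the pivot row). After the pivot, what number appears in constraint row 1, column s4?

-1

Ratio test on column x_1 — row 1: 16/2 = 8; row 2: 28/1 = 28; row 3: 21/2 = 21/2; row 4: 8/2 = 4. Minimum is 4 at row 4 (s4 leaves); pivot element 2.
Divide row 4 by 2; eliminate column x_1 from the other rows.
Row 1 update in column s4: 0 − 2·(1/2) = -1.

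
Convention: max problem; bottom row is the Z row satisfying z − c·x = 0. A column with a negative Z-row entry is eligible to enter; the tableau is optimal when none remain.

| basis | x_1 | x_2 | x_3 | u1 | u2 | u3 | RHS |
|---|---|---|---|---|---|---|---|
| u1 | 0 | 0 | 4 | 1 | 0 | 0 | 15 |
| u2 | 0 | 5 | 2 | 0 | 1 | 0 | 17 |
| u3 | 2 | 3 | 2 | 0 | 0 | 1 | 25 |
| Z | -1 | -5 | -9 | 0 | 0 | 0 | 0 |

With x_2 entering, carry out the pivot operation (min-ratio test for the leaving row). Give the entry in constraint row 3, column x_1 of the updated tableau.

2

Ratio test on column x_2 — row 1: entry 0 ≤ 0; row 2: 17/5 = 17/5; row 3: 25/3 = 25/3. Minimum is 17/5 at row 2 (u2 leaves); pivot element 5.
Divide row 2 by 5; eliminate column x_2 from the other rows.
Row 3 update in column x_1: 2 − 3·0 = 2.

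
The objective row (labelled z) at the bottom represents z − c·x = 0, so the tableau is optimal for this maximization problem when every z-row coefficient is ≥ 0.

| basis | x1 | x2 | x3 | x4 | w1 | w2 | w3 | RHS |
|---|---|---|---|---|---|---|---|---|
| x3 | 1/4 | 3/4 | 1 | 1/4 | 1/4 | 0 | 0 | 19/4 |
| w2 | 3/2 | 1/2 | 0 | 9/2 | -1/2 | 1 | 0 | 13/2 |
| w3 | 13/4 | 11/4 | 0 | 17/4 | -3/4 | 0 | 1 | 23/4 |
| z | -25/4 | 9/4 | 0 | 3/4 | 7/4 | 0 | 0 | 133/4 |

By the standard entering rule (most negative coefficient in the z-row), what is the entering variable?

x1

Negative z-row entries: x1: -25/4.
The most negative is -25/4 in column x1, so x1 enters.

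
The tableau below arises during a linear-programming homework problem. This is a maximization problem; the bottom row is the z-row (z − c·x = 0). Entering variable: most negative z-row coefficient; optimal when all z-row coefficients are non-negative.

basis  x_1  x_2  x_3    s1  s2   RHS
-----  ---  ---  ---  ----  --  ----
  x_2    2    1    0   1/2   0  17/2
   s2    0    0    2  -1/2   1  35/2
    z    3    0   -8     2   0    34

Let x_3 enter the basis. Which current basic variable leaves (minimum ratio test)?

s2

Column x_3 entries and ratios — x_2: 0 ≤ 0, skip; s2: (35/2)/2 = 35/4.
Smallest ratio is 35/4 in the row of s2, so s2 leaves.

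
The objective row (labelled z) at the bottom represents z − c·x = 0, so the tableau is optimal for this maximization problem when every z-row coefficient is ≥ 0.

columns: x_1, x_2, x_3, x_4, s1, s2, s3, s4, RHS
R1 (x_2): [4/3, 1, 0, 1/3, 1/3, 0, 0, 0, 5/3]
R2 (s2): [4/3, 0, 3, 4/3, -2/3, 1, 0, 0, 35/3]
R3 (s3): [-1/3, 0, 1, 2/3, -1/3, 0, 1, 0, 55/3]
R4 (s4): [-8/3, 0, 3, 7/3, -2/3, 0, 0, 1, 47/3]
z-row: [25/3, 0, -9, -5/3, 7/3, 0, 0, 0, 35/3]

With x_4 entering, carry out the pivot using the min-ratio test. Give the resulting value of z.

Ratio test on column x_4 — row 1: (5/3)/(1/3) = 5; row 2: (35/3)/(4/3) = 35/4; row 3: (55/3)/(2/3) = 55/2; row 4: (47/3)/(7/3) = 47/7. Minimum is 5 at row 1 (x_2 leaves); pivot element 1/3.
Pivot on row 1; the z-row RHS becomes 35/3 − (-5/3)·5 = 20.

20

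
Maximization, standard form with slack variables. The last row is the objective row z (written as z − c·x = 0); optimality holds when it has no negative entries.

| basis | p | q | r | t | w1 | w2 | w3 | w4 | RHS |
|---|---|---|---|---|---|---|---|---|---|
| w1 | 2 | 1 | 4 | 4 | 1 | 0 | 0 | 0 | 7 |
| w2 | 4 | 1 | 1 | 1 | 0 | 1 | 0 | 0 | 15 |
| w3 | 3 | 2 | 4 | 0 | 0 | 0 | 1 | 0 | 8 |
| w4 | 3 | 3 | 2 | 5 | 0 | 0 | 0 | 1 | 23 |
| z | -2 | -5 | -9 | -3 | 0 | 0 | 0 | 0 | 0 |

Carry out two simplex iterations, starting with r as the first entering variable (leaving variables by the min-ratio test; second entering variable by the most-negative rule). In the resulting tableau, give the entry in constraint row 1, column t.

2

Ratio test on column r — row 1: 7/4 = 7/4; row 2: 15/1 = 15; row 3: 8/4 = 2; row 4: 23/2 = 23/2. Minimum is 7/4 at row 1 (w1 leaves); pivot element 4.
Divide row 1 by 4; eliminate column r from the other rows.
Second iteration: most negative z-row entry is -11/4 in column q, so q enters.
Ratio test on column q — row 1: (7/4)/(1/4) = 7; row 2: (53/4)/(3/4) = 53/3; row 3: 1/1 = 1; row 4: (39/2)/(5/2) = 39/5. Minimum is 1 at row 3 (w3 leaves); pivot element 1.
Divide row 3 by 1; eliminate column q from the other rows.
After both pivots, the entry at constraint row 1, column t is 2.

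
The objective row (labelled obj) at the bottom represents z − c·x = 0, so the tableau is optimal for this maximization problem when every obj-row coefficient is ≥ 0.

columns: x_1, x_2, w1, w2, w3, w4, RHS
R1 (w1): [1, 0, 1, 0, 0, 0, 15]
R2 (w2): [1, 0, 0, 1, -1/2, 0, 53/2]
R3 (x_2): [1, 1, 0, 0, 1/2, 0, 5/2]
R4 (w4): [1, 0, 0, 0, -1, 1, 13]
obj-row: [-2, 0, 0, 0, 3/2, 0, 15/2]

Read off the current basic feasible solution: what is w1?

w1 is basic (row 1); its value is the RHS of that row, 15.

15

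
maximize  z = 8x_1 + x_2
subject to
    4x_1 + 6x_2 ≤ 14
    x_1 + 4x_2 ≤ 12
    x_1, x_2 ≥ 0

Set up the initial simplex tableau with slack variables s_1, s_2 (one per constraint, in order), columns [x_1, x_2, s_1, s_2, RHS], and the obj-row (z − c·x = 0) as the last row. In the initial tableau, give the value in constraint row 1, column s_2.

0

Slack s_2 belongs to constraint 2; its column is the unit vector e_2, so the entry in row 1 is 0.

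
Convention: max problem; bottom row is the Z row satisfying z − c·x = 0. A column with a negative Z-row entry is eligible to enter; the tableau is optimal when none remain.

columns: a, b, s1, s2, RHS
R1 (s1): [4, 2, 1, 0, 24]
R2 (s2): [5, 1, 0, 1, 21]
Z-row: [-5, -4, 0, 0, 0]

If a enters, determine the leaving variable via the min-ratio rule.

Column a entries and ratios — s1: 24/4 = 6; s2: 21/5 = 21/5.
Smallest ratio is 21/5 in the row of s2, so s2 leaves.

s2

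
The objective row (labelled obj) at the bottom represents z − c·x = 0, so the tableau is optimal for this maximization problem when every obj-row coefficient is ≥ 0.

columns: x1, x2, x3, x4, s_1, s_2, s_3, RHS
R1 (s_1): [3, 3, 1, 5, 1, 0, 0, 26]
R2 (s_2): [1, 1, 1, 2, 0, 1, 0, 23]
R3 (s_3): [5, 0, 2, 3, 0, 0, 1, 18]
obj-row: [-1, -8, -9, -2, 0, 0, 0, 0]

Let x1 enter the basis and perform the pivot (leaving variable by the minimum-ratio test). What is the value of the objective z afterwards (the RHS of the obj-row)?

Ratio test on column x1 — row 1: 26/3 = 26/3; row 2: 23/1 = 23; row 3: 18/5 = 18/5. Minimum is 18/5 at row 3 (s_3 leaves); pivot element 5.
Pivot on row 3; the obj-row RHS becomes 0 − (-1)·(18/5) = 18/5.

18/5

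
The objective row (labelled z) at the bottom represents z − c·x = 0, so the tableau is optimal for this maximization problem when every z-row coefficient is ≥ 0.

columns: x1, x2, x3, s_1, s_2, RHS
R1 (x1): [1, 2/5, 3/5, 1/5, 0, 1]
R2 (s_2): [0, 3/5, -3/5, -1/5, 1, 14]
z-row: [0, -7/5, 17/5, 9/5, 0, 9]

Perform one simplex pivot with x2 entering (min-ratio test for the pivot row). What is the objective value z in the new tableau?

Ratio test on column x2 — row 1: 1/(2/5) = 5/2; row 2: 14/(3/5) = 70/3. Minimum is 5/2 at row 1 (x1 leaves); pivot element 2/5.
Pivot on row 1; the z-row RHS becomes 9 − (-7/5)·(5/2) = 25/2.

25/2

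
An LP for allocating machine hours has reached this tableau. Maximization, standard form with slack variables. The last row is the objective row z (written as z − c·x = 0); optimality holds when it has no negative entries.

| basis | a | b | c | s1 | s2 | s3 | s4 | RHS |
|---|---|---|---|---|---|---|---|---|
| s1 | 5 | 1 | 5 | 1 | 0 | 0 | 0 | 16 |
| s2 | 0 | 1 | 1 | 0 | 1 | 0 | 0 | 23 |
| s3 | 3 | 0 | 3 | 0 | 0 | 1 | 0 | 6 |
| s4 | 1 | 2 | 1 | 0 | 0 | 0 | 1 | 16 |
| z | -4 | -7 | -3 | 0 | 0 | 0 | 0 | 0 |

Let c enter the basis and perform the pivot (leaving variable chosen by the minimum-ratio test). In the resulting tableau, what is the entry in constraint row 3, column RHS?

2

Ratio test on column c — row 1: 16/5 = 16/5; row 2: 23/1 = 23; row 3: 6/3 = 2; row 4: 16/1 = 16. Minimum is 2 at row 3 (s3 leaves); pivot element 3.
Divide row 3 by 3; eliminate column c from the other rows.
In the new row 3, the RHS entry is the old entry divided by the pivot: 6/3 = 2.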